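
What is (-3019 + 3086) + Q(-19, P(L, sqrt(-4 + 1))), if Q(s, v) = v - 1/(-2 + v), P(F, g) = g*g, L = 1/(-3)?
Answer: 321/5 ≈ 64.200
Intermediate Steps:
L = -1/3 ≈ -0.33333
P(F, g) = g**2
(-3019 + 3086) + Q(-19, P(L, sqrt(-4 + 1))) = (-3019 + 3086) + (-1 + ((sqrt(-4 + 1))**2)**2 - 2*(sqrt(-4 + 1))**2)/(-2 + (sqrt(-4 + 1))**2) = 67 + (-1 + ((sqrt(-3))**2)**2 - 2*(sqrt(-3))**2)/(-2 + (sqrt(-3))**2) = 67 + (-1 + ((I*sqrt(3))**2)**2 - 2*(I*sqrt(3))**2)/(-2 + (I*sqrt(3))**2) = 67 + (-1 + (-3)**2 - 2*(-3))/(-2 - 3) = 67 + (-1 + 9 + 6)/(-5) = 67 - 1/5*14 = 67 - 14/5 = 321/5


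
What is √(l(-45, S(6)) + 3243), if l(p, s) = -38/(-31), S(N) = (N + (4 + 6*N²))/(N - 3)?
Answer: √3117701/31 ≈ 56.958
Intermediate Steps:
S(N) = (4 + N + 6*N²)/(-3 + N)
l(p, s) = 38/31 (l(p, s) = -38*(-1/31) = 38/31)
√(l(-45, S(6)) + 3243) = √(38/31 + 3243) = √(100571/31) = √3117701/31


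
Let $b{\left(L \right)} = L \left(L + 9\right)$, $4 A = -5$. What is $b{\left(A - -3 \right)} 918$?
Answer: $\frac{138159}{8} \approx 17270.0$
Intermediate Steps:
$A = - \frac{5}{4}$ ($A = \frac{1}{4} \left(-5\right) = - \frac{5}{4} \approx -1.25$)
$b{\left(L \right)} = L \left(9 + L\right)$
$b{\left(A - -3 \right)} 918 = \left(- \frac{5}{4} - -3\right) \left(9 - - \frac{7}{4}\right) 918 = \left(- \frac{5}{4} + 3\right) \left(9 + \left(- \frac{5}{4} + 3\right)\right) 918 = \frac{7 \left(9 + \frac{7}{4}\right)}{4} \cdot 918 = \frac{7}{4} \cdot \frac{43}{4} \cdot 918 = \frac{301}{16} \cdot 918 = \frac{138159}{8}$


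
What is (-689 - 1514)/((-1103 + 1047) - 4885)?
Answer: 2203/4941 ≈ 0.44586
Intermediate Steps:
(-689 - 1514)/((-1103 + 1047) - 4885) = -2203/(-56 - 4885) = -2203/(-4941) = -2203*(-1/4941) = 2203/4941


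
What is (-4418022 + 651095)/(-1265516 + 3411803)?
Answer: -3766927/2146287 ≈ -1.7551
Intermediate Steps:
(-4418022 + 651095)/(-1265516 + 3411803) = -3766927/2146287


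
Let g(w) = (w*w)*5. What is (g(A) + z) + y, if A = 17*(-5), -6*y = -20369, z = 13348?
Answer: 317207/6 ≈ 52868.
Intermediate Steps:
y = 20369/6 (y = -1/6*(-20369) = 20369/6 ≈ 3394.8)
A = -85
g(w) = 5*w**2 (g(w) = w**2*5 = 5*w**2)
(g(A) + z) + y = (5*(-85)**2 + 13348) + 20369/6 = (5*7225 + 13348) + 20369/6 = (36125 + 13348) + 20369/6 = 49473 + 20369/6 = 317207/6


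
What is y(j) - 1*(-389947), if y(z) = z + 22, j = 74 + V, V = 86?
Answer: 390129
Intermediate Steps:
j = 160 (j = 74 + 86 = 160)
y(z) = 22 + z
y(j) - 1*(-389947) = (22 + 160) - 1*(-389947) = 182 + 389947 = 390129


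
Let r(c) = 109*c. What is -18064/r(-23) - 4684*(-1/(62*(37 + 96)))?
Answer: 80349266/10336361 ≈ 7.7735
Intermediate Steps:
-18064/r(-23) - 4684*(-1/(62*(37 + 96))) = -18064/(109*(-23)) - 4684*(-1/(62*(37 + 96))) = -18064/(-2507) - 4684/(133*(-62)) = -18064*(-1/2507) - 4684/(-8246) = 18064/2507 - 4684*(-1/8246) = 18064/2507 + 2342/4123 = 80349266/10336361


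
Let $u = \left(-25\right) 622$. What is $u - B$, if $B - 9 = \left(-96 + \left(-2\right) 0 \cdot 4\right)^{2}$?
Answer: $-24775$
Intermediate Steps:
$u = -15550$
$B = 9225$ ($B = 9 + \left(-96 + \left(-2\right) 0 \cdot 4\right)^{2} = 9 + \left(-96 + 0 \cdot 4\right)^{2} = 9 + \left(-96 + 0\right)^{2} = 9 + \left(-96\right)^{2} = 9 + 9216 = 9225$)
$u - B = -15550 - 9225 = -24775$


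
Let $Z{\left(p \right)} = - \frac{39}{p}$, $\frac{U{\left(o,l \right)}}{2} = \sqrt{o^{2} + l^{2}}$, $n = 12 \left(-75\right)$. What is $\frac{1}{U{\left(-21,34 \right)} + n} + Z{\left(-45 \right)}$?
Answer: $\frac{2608364}{3013545} - \frac{\sqrt{1597}}{401806} \approx 0.86545$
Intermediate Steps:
$n = -900$
$U{\left(o,l \right)} = 2 \sqrt{l^{2} + o^{2}}$ ($U{\left(o,l \right)} = 2 \sqrt{o^{2} + l^{2}} = 2 \sqrt{l^{2} + o^{2}}$)
$\frac{1}{U{\left(-21,34 \right)} + n} + Z{\left(-45 \right)} = \frac{1}{2 \sqrt{34^{2} + \left(-21\right)^{2}} - 900} - \frac{39}{-45} = \frac{1}{2 \sqrt{1156 + 441} - 900} - - \frac{13}{15} = \frac{1}{2 \sqrt{1597} - 900} + \frac{13}{15} = \frac{1}{-900 + 2 \sqrt{1597}} + \frac{13}{15} = \frac{13}{15} + \frac{1}{-900 + 2 \sqrt{1597}}$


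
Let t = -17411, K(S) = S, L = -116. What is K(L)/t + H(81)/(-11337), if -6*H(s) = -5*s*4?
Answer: -1128626/65796169 ≈ -0.017153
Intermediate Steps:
H(s) = 10*s/3 (H(s) = -(-5*s)*4/6 = -(-10)*s/3 = 10*s/3)
K(L)/t + H(81)/(-11337) = -116/(-17411) + ((10/3)*81)/(-11337) = -116*(-1/17411) + 270*(-1/11337) = 116/17411 - 90/3779 = -1128626/65796169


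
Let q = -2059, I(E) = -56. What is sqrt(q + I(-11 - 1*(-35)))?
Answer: 3*I*sqrt(235) ≈ 45.989*I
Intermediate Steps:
sqrt(q + I(-11 - 1*(-35))) = sqrt(-2059 - 56) = sqrt(-2115) = 3*I*sqrt(235)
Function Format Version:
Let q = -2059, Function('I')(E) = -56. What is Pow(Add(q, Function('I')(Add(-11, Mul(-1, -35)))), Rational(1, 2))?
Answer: Mul(3, I, Pow(235, Rational(1, 2))) ≈ Mul(45.989, I)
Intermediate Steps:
Pow(Add(q, Function('I')(Add(-11, Mul(-1, -35)))), Rational(1, 2)) = Pow(Add(-2059, -56), Rational(1, 2)) = Pow(-2115, Rational(1, 2)) = Mul(3, I, Pow(235, Rational(1, 2)))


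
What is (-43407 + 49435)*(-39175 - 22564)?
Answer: -372162692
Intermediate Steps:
(-43407 + 49435)*(-39175 - 22564) = 6028*(-61739) = -372162692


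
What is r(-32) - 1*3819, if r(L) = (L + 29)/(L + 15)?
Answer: -64920/17 ≈ -3818.8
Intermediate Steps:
r(L) = (29 + L)/(15 + L)
r(-32) - 1*3819 = (29 - 32)/(15 - 32) - 1*3819 = -3/(-17) - 3819 = -1/17*(-3) - 3819 = 3/17 - 3819 = -64920/17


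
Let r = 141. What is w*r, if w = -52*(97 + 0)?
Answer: -711204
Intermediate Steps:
w = -5044 (w = -52*97 = -5044)
w*r = -5044*141 = -711204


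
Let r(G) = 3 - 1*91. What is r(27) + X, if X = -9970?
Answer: -10058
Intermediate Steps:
r(G) = -88 (r(G) = 3 - 91 = -88)
r(27) + X = -88 - 9970 = -10058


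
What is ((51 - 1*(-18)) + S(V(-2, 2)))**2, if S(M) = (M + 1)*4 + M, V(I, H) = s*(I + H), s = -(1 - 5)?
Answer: 5329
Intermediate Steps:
s = 4 (s = -1*(-4) = 4)
V(I, H) = 4*H + 4*I (V(I, H) = 4*(I + H) = 4*(H + I) = 4*H + 4*I)
S(M) = 4 + 5*M (S(M) = (1 + M)*4 + M = (4 + 4*M) + M = 4 + 5*M)
((51 - 1*(-18)) + S(V(-2, 2)))**2 = ((51 - 1*(-18)) + (4 + 5*(4*2 + 4*(-2))))**2 = ((51 + 18) + (4 + 5*(8 - 8)))**2 = (69 + (4 + 5*0))**2 = (69 + (4 + 0))**2 = (69 + 4)**2 = 73**2 = 5329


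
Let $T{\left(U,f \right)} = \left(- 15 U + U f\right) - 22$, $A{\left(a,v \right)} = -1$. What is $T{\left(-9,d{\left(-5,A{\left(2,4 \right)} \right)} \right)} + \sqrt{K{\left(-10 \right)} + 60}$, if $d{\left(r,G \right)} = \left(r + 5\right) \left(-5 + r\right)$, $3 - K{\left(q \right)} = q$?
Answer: $113 + \sqrt{73} \approx 121.54$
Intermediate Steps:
$K{\left(q \right)} = 3 - q$
$d{\left(r,G \right)} = \left(-5 + r\right) \left(5 + r\right)$ ($d{\left(r,G \right)} = \left(5 + r\right) \left(-5 + r\right) = \left(-5 + r\right) \left(5 + r\right)$)
$T{\left(U,f \right)} = -22 - 15 U + U f$
$T{\left(-9,d{\left(-5,A{\left(2,4 \right)} \right)} \right)} + \sqrt{K{\left(-10 \right)} + 60} = \left(-22 - -135 - 9 \left(-25 + \left(-5\right)^{2}\right)\right) + \sqrt{\left(3 - -10\right) + 60} = \left(-22 + 135 - 9 \left(-25 + 25\right)\right) + \sqrt{\left(3 + 10\right) + 60} = \left(-22 + 135 - 0\right) + \sqrt{13 + 60} = \left(-22 + 135 + 0\right) + \sqrt{73} = 113 + \sqrt{73}$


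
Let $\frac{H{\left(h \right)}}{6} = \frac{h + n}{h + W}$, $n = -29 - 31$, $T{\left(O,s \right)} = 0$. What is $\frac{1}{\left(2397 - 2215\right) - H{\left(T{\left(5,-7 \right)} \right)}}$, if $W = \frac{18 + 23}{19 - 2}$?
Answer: $\frac{41}{13582} \approx 0.0030187$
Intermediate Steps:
$W = \frac{41}{17} \approx 2.4118$
$n = -60$
$H{\left(h \right)} = \frac{6 \left(-60 + h\right)}{\frac{41}{17} + h}$ ($H{\left(h \right)} = 6 \frac{h - 60}{h + \frac{41}{17}} = 6 \frac{-60 + h}{\frac{41}{17} + h} = \frac{6 \left(-60 + h\right)}{\frac{41}{17} + h}$)
$\frac{1}{\left(2397 - 2215\right) - H{\left(T{\left(5,-7 \right)} \right)}} = \frac{1}{\left(2397 - 2215\right) - \frac{102 \left(-60 + 0\right)}{41 + 17 \cdot 0}} = \frac{1}{\left(2397 - 2215\right) - 102 \frac{1}{41 + 0} \left(-60\right)} = \frac{1}{182 - 102 \cdot \frac{1}{41} \left(-60\right)} = \frac{1}{182 - - \frac{6120}{41}} = \frac{1}{182 + \frac{6120}{41}} = \frac{1}{\frac{13582}{41}} = \frac{41}{13582}$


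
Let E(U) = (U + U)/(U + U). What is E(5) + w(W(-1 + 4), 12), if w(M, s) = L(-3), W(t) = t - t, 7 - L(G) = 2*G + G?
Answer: 17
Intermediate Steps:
L(G) = 7 - 3*G (L(G) = 7 - (2*G + G) = 7 - 3*G)
W(t) = 0
w(M, s) = 16 (w(M, s) = 7 - 3*(-3) = 7 + 9 = 16)
E(U) = 1 (E(U) = (2*U)/((2*U)) = (2*U)*(1/(2*U)) = 1)
E(5) + w(W(-1 + 4), 12) = 1 + 16 = 17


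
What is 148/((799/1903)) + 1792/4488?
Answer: 547340/1551 ≈ 352.90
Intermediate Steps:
148/((799/1903)) + 1792/4488 = 148/((799*(1/1903))) + 1792*(1/4488) = 148/(799/1903) + 224/561 = 148*(1903/799) + 224/561 = 281644/799 + 224/561 = 547340/1551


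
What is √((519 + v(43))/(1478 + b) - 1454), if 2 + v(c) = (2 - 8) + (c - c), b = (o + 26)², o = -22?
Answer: I*√360512990/498 ≈ 38.127*I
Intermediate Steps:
b = 16 (b = (-22 + 26)² = 4² = 16)
v(c) = -8 (v(c) = -2 + ((2 - 8) + (c - c)) = -2 + (-6 + 0) = -2 - 6 = -8)
√((519 + v(43))/(1478 + b) - 1454) = √((519 - 8)/(1478 + 16) - 1454) = √(511/1494 - 1454) = √(-2171765/1494) = I*√360512990/498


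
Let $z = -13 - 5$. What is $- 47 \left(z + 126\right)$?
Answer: $-5076$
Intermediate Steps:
$z = -18$
$- 47 \left(z + 126\right) = - 47 \left(-18 + 126\right) = \left(-47\right) 108 = -5076$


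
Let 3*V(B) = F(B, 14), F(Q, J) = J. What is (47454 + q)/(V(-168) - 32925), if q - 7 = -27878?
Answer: -58749/98761 ≈ -0.59486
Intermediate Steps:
q = -27871 (q = 7 - 27878 = -27871)
V(B) = 14/3 (V(B) = (⅓)*14 = 14/3)
(47454 + q)/(V(-168) - 32925) = (47454 - 27871)/(14/3 - 32925) = 19583/(-98761/3) = 19583*(-3/98761) = -58749/98761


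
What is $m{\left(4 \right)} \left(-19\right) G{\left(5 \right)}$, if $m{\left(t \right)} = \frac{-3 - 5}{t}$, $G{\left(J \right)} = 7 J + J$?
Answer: $1520$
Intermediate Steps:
$G{\left(J \right)} = 8 J$
$m{\left(t \right)} = - \frac{8}{t}$
$m{\left(4 \right)} \left(-19\right) G{\left(5 \right)} = - \frac{8}{4} \left(-19\right) 8 \cdot 5 = \left(-8\right) \frac{1}{4} \left(-19\right) 40 = \left(-2\right) \left(-19\right) 40 = 38 \cdot 40 = 1520$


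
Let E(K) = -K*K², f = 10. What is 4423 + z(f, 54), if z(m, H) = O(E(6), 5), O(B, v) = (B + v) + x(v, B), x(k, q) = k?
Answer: 4217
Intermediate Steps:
E(K) = -K³
O(B, v) = B + 2*v (O(B, v) = (B + v) + v = B + 2*v)
z(m, H) = -206 (z(m, H) = -1*6³ + 2*5 = -1*216 + 10 = -216 + 10 = -206)
4423 + z(f, 54) = 4423 - 206 = 4217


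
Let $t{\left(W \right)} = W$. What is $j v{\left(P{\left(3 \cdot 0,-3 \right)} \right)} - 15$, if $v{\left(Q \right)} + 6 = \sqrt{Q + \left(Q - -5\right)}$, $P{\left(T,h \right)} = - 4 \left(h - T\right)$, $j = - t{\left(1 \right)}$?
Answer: $-9 - \sqrt{29} \approx -14.385$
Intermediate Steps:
$j = -1$ ($j = \left(-1\right) 1 = -1$)
$P{\left(T,h \right)} = - 4 h + 4 T$
$v{\left(Q \right)} = -6 + \sqrt{5 + 2 Q}$ ($v{\left(Q \right)} = -6 + \sqrt{Q + \left(Q - -5\right)} = -6 + \sqrt{Q + \left(Q + 5\right)} = -6 + \sqrt{Q + \left(5 + Q\right)} = -6 + \sqrt{5 + 2 Q}$)
$j v{\left(P{\left(3 \cdot 0,-3 \right)} \right)} - 15 = - (-6 + \sqrt{5 + 2 \left(\left(-4\right) \left(-3\right) + 4 \cdot 3 \cdot 0\right)}) - 15 = - (-6 + \sqrt{5 + 2 \left(12 + 4 \cdot 0\right)}) - 15 = - (-6 + \sqrt{5 + 2 \left(12 + 0\right)}) - 15 = - (-6 + \sqrt{5 + 2 \cdot 12}) - 15 = - (-6 + \sqrt{5 + 24}) - 15 = - (-6 + \sqrt{29}) - 15 = \left(6 - \sqrt{29}\right) - 15 = -9 - \sqrt{29}$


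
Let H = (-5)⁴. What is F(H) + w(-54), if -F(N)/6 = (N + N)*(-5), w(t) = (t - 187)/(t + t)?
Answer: 4050241/108 ≈ 37502.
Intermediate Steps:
H = 625
w(t) = (-187 + t)/(2*t) (w(t) = (-187 + t)/((2*t)) = (-187 + t)*(1/(2*t)) = (-187 + t)/(2*t))
F(N) = 60*N (F(N) = -6*(N + N)*(-5) = -6*2*N*(-5) = -(-60)*N = 60*N)
F(H) + w(-54) = 60*625 + (½)*(-187 - 54)/(-54) = 37500 + (½)*(-1/54)*(-241) = 37500 + 241/108 = 4050241/108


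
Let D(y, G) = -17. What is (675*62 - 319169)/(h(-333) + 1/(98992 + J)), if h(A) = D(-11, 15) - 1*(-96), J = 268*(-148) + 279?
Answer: -16530153633/4708954 ≈ -3510.4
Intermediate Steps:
J = -39385 (J = -39664 + 279 = -39385)
h(A) = 79 (h(A) = -17 - 1*(-96) = -17 + 96 = 79)
(675*62 - 319169)/(h(-333) + 1/(98992 + J)) = (675*62 - 319169)/(79 + 1/(98992 - 39385)) = (41850 - 319169)/(79 + 1/59607) = -277319/(79 + 1/59607) = -277319/4708954/59607 = -277319*59607/4708954 = -16530153633/4708954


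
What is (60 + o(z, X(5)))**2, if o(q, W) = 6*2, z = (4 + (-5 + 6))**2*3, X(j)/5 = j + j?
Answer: 5184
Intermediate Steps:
X(j) = 10*j (X(j) = 5*(j + j) = 5*(2*j) = 10*j)
z = 75 (z = (4 + 1)**2*3 = 5**2*3 = 25*3 = 75)
o(q, W) = 12
(60 + o(z, X(5)))**2 = (60 + 12)**2 = 72**2 = 5184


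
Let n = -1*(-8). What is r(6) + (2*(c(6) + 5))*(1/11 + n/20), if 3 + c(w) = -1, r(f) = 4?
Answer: 274/55 ≈ 4.9818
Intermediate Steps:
c(w) = -4 (c(w) = -3 - 1 = -4)
n = 8
r(6) + (2*(c(6) + 5))*(1/11 + n/20) = 4 + (2*(-4 + 5))*(1/11 + 8/20) = 4 + (2*1)*(1*(1/11) + 8*(1/20)) = 4 + 2*(1/11 + ⅖) = 4 + 2*(27/55) = 4 + 54/55 = 274/55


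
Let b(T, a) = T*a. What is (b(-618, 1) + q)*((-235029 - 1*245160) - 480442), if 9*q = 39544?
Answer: -32644162642/9 ≈ -3.6271e+9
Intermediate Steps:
q = 39544/9 (q = (⅑)*39544 = 39544/9 ≈ 4393.8)
(b(-618, 1) + q)*((-235029 - 1*245160) - 480442) = (-618*1 + 39544/9)*((-235029 - 1*245160) - 480442) = (-618 + 39544/9)*((-235029 - 245160) - 480442) = 33982*(-480189 - 480442)/9 = (33982/9)*(-960631) = -32644162642/9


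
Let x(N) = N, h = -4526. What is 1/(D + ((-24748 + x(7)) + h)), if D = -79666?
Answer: -1/108933 ≈ -9.1800e-6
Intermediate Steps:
1/(D + ((-24748 + x(7)) + h)) = 1/(-79666 + ((-24748 + 7) - 4526)) = 1/(-79666 + (-24741 - 4526)) = 1/(-79666 - 29267) = 1/(-108933) = -1/108933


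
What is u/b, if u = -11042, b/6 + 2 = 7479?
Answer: -5521/22431 ≈ -0.24613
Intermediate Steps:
b = 44862 (b = -12 + 6*7479 = -12 + 44874 = 44862)
u/b = -11042/44862 = -11042*1/44862 = -5521/22431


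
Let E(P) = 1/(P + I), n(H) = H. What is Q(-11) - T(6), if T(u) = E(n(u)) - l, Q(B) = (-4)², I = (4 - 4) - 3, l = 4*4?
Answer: 95/3 ≈ 31.667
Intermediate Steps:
l = 16
I = -3 (I = 0 - 3 = -3)
E(P) = 1/(-3 + P) (E(P) = 1/(P - 3) = 1/(-3 + P))
Q(B) = 16
T(u) = -16 + 1/(-3 + u) (T(u) = 1/(-3 + u) - 1*16 = 1/(-3 + u) - 16 = -16 + 1/(-3 + u))
Q(-11) - T(6) = 16 - (49 - 16*6)/(-3 + 6) = 16 - (49 - 96)/3 = 16 - (-47)/3 = 16 - 1*(-47/3) = 16 + 47/3 = 95/3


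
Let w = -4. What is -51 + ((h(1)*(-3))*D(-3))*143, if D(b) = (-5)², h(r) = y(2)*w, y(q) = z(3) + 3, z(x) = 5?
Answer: 343149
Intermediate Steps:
y(q) = 8 (y(q) = 5 + 3 = 8)
h(r) = -32 (h(r) = 8*(-4) = -32)
D(b) = 25
-51 + ((h(1)*(-3))*D(-3))*143 = -51 + (-32*(-3)*25)*143 = -51 + (96*25)*143 = -51 + 2400*143 = -51 + 343200 = 343149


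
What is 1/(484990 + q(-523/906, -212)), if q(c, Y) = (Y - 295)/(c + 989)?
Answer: 895511/434313420548 ≈ 2.0619e-6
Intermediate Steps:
q(c, Y) = (-295 + Y)/(989 + c)
1/(484990 + q(-523/906, -212)) = 1/(484990 + (-295 - 212)/(989 - 523/906)) = 1/(484990 - 507/(989 - 523*1/906)) = 1/(484990 - 507/(989 - 523/906)) = 1/(484990 - 507/(895511/906)) = 1/(484990 + (906/895511)*(-507)) = 1/(484990 - 459342/895511) = 1/(434313420548/895511) = 895511/434313420548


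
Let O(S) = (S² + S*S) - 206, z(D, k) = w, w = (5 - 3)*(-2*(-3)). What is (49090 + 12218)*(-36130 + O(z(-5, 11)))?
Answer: -2210030784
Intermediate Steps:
w = 12 (w = 2*6 = 12)
z(D, k) = 12
O(S) = -206 + 2*S² (O(S) = (S² + S²) - 206 = 2*S² - 206 = -206 + 2*S²)
(49090 + 12218)*(-36130 + O(z(-5, 11))) = (49090 + 12218)*(-36130 + (-206 + 2*12²)) = 61308*(-36130 + (-206 + 2*144)) = 61308*(-36130 + (-206 + 288)) = 61308*(-36130 + 82) = 61308*(-36048) = -2210030784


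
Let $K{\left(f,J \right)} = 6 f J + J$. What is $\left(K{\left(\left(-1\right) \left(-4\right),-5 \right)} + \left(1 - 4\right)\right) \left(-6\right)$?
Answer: $768$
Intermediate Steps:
$K{\left(f,J \right)} = J + 6 J f$ ($K{\left(f,J \right)} = 6 J f + J = J + 6 J f$)
$\left(K{\left(\left(-1\right) \left(-4\right),-5 \right)} + \left(1 - 4\right)\right) \left(-6\right) = \left(- 5 \left(1 + 6 \left(\left(-1\right) \left(-4\right)\right)\right) + \left(1 - 4\right)\right) \left(-6\right) = \left(- 5 \left(1 + 6 \cdot 4\right) + \left(1 - 4\right)\right) \left(-6\right) = \left(- 5 \left(1 + 24\right) - 3\right) \left(-6\right) = \left(\left(-5\right) 25 - 3\right) \left(-6\right) = \left(-125 - 3\right) \left(-6\right) = \left(-128\right) \left(-6\right) = 768$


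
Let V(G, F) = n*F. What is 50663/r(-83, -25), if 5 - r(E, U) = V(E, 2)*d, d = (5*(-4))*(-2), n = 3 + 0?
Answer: -50663/235 ≈ -215.59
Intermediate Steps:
n = 3
V(G, F) = 3*F
d = 40 (d = -20*(-2) = 40)
r(E, U) = -235 (r(E, U) = 5 - 3*2*40 = 5 - 6*40 = 5 - 1*240 = 5 - 240 = -235)
50663/r(-83, -25) = 50663/(-235) = 50663*(-1/235) = -50663/235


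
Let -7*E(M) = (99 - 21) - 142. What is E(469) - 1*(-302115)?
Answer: 2114869/7 ≈ 3.0212e+5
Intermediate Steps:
E(M) = 64/7 (E(M) = -((99 - 21) - 142)/7 = -(78 - 142)/7 = -⅐*(-64) = 64/7)
E(469) - 1*(-302115) = 64/7 - 1*(-302115) = 64/7 + 302115 = 2114869/7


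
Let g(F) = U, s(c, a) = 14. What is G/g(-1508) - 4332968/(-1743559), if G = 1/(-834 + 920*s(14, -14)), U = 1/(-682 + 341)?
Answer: 51600378909/21002911714 ≈ 2.4568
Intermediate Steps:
U = -1/341 (U = 1/(-341) = -1/341 ≈ -0.0029326)
g(F) = -1/341
G = 1/12046 (G = 1/(-834 + 920*14) = 1/(-834 + 12880) = 1/12046 ≈ 8.3015e-5)
G/g(-1508) - 4332968/(-1743559) = 1/(12046*(-1/341)) - 4332968/(-1743559) = (1/12046)*(-341) - 4332968*(-1/1743559) = -341/12046 + 4332968/1743559 = 51600378909/21002911714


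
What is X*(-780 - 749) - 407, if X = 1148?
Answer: -1755699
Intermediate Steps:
X*(-780 - 749) - 407 = 1148*(-780 - 749) - 407 = 1148*(-1529) - 407 = -1755292 - 407 = -1755699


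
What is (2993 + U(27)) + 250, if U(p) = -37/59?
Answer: 191300/59 ≈ 3242.4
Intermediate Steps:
U(p) = -37/59 (U(p) = -37*1/59 = -37/59)
(2993 + U(27)) + 250 = (2993 - 37/59) + 250 = 176550/59 + 250 = 191300/59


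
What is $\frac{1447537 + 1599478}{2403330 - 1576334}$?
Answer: $\frac{3047015}{826996} \approx 3.6844$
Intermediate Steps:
$\frac{1447537 + 1599478}{2403330 - 1576334} = \frac{3047015}{826996}$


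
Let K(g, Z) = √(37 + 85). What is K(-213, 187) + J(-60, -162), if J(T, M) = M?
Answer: -162 + √122 ≈ -150.95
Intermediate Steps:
K(g, Z) = √122
K(-213, 187) + J(-60, -162) = √122 - 162 = -162 + √122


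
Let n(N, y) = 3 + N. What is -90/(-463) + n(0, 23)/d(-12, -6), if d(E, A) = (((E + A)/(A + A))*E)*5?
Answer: 2237/13890 ≈ 0.16105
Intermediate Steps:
d(E, A) = 5*E*(A + E)/(2*A) (d(E, A) = (((A + E)/((2*A)))*E)*5 = (((A + E)*(1/(2*A)))*E)*5 = (((A + E)/(2*A))*E)*5 = (E*(A + E)/(2*A))*5 = 5*E*(A + E)/(2*A))
-90/(-463) + n(0, 23)/d(-12, -6) = -90/(-463) + (3 + 0)/(((5/2)*(-12)*(-6 - 12)/(-6))) = -90*(-1/463) + 3/(((5/2)*(-12)*(-1/6)*(-18))) = 90/463 + 3/(-90) = 90/463 + 3*(-1/90) = 90/463 - 1/30 = 2237/13890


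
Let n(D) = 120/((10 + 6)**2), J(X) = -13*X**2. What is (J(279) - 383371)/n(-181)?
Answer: -44649728/15 ≈ -2.9766e+6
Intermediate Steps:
n(D) = 15/32 (n(D) = 120/(16**2) = 120/256 = 120*(1/256) = 15/32)
(J(279) - 383371)/n(-181) = (-13*279**2 - 383371)/(15/32) = (-13*77841 - 383371)*(32/15) = (-1011933 - 383371)*(32/15) = -1395304*32/15 = -44649728/15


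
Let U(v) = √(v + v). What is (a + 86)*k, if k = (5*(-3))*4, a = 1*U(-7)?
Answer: -5160 - 60*I*√14 ≈ -5160.0 - 224.5*I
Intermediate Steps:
U(v) = √2*√v (U(v) = √(2*v) = √2*√v)
a = I*√14 (a = 1*(√2*√(-7)) = 1*(√2*(I*√7)) = 1*(I*√14) = I*√14 ≈ 3.7417*I)
k = -60 (k = -15*4 = -60)
(a + 86)*k = (I*√14 + 86)*(-60) = (86 + I*√14)*(-60) = -5160 - 60*I*√14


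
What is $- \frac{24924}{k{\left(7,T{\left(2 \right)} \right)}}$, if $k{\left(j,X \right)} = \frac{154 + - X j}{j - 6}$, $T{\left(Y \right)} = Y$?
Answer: $- \frac{6231}{35} \approx -178.03$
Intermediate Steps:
$k{\left(j,X \right)} = \frac{154 - X j}{-6 + j}$
$- \frac{24924}{k{\left(7,T{\left(2 \right)} \right)}} = - \frac{24924}{\frac{1}{-6 + 7} \left(154 - 2 \cdot 7\right)} = - \frac{24924}{1^{-1} \left(154 - 14\right)} = - \frac{24924}{1 \cdot 140} = - \frac{24924}{140} = \left(-24924\right) \frac{1}{140} = - \frac{6231}{35}$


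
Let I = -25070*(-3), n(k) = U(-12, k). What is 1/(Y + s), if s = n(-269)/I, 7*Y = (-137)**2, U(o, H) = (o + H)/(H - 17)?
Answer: 150570420/403722318107 ≈ 0.00037296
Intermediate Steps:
U(o, H) = (H + o)/(-17 + H)
Y = 18769/7 (Y = (1/7)*(-137)**2 = (1/7)*18769 = 18769/7 ≈ 2681.3)
n(k) = (-12 + k)/(-17 + k) (n(k) = (k - 12)/(-17 + k) = (-12 + k)/(-17 + k))
I = 75210
s = 281/21510060 (s = ((-12 - 269)/(-17 - 269))/75210 = (-281/(-286))*(1/75210) = -1/286*(-281)*(1/75210) = (281/286)*(1/75210) = 281/21510060 ≈ 1.3064e-5)
1/(Y + s) = 1/(18769/7 + 281/21510060) = 1/(403722318107/150570420) = 150570420/403722318107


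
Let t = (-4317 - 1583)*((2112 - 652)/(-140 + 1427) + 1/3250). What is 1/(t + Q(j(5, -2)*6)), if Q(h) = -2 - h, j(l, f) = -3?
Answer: -6435/42978722 ≈ -0.00014973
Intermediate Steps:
t = -43081682/6435 (t = -5900*(1460/1287 + 1/3250) = -5900*365099/321750 = -43081682/6435 ≈ -6694.9)
1/(t + Q(j(5, -2)*6)) = 1/(-43081682/6435 + (-2 - (-3)*6)) = 1/(-43081682/6435 + (-2 - 1*(-18))) = 1/(-43081682/6435 + (-2 + 18)) = 1/(-43081682/6435 + 16) = 1/(-42978722/6435) = -6435/42978722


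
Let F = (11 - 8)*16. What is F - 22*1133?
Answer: -24878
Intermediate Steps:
F = 48 (F = 3*16 = 48)
F - 22*1133 = 48 - 22*1133 = 48 - 24926 = -24878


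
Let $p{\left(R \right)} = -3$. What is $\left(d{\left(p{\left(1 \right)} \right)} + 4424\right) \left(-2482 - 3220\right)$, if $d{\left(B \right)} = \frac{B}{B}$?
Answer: $-25231350$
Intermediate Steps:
$d{\left(B \right)} = 1$
$\left(d{\left(p{\left(1 \right)} \right)} + 4424\right) \left(-2482 - 3220\right) = \left(1 + 4424\right) \left(-2482 - 3220\right) = 4425 \left(-5702\right) = -25231350$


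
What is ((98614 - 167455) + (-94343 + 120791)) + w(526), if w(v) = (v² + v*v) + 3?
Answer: 510962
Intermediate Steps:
w(v) = 3 + 2*v² (w(v) = (v² + v²) + 3 = 2*v² + 3 = 3 + 2*v²)
((98614 - 167455) + (-94343 + 120791)) + w(526) = ((98614 - 167455) + (-94343 + 120791)) + (3 + 2*526²) = (-68841 + 26448) + (3 + 2*276676) = -42393 + (3 + 553352) = -42393 + 553355 = 510962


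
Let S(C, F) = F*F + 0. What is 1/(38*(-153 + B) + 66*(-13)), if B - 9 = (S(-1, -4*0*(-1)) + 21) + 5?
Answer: -1/5342 ≈ -0.00018720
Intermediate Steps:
S(C, F) = F² (S(C, F) = F² + 0 = F²)
B = 35 (B = 9 + (((-4*0*(-1))² + 21) + 5) = 9 + (((0*(-1))² + 21) + 5) = 9 + ((0² + 21) + 5) = 9 + ((0 + 21) + 5) = 9 + (21 + 5) = 9 + 26 = 35)
1/(38*(-153 + B) + 66*(-13)) = 1/(38*(-153 + 35) + 66*(-13)) = 1/(38*(-118) - 858) = 1/(-4484 - 858) = 1/(-5342) = -1/5342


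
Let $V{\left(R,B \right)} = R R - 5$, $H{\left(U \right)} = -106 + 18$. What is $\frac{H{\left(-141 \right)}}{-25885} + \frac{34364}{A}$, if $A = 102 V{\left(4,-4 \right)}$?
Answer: $\frac{40436858}{1320135} \approx 30.631$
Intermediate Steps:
$H{\left(U \right)} = -88$
$V{\left(R,B \right)} = -5 + R^{2}$ ($V{\left(R,B \right)} = R^{2} - 5 = -5 + R^{2}$)
$A = 1122$ ($A = 102 \left(-5 + 4^{2}\right) = 102 \left(-5 + 16\right) = 102 \cdot 11 = 1122$)
$\frac{H{\left(-141 \right)}}{-25885} + \frac{34364}{A} = - \frac{88}{-25885} + \frac{34364}{1122} = \left(-88\right) \left(- \frac{1}{25885}\right) + 34364 \cdot \frac{1}{1122} = \frac{88}{25885} + \frac{1562}{51} = \frac{40436858}{1320135}$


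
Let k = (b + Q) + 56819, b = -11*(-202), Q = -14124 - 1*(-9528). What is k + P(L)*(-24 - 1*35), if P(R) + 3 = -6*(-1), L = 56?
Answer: 54268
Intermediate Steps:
Q = -4596 (Q = -14124 + 9528 = -4596)
P(R) = 3 (P(R) = -3 - 6*(-1) = -3 + 6 = 3)
b = 2222
k = 54445 (k = (2222 - 4596) + 56819 = -2374 + 56819 = 54445)
k + P(L)*(-24 - 1*35) = 54445 + 3*(-24 - 1*35) = 54445 + 3*(-24 - 35) = 54445 + 3*(-59) = 54445 - 177 = 54268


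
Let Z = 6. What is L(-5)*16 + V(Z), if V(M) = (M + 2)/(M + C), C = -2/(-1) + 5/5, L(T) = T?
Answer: -712/9 ≈ -79.111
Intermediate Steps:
C = 3 (C = -2*(-1) + 5*(⅕) = 2 + 1 = 3)
V(M) = (2 + M)/(3 + M) (V(M) = (M + 2)/(M + 3) = (2 + M)/(3 + M))
L(-5)*16 + V(Z) = -5*16 + (2 + 6)/(3 + 6) = -80 + 8/9 = -712/9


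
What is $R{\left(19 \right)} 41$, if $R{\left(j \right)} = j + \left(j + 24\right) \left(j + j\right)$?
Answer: $67773$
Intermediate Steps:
$R{\left(j \right)} = j + 2 j \left(24 + j\right)$ ($R{\left(j \right)} = j + \left(24 + j\right) 2 j = j + 2 j \left(24 + j\right)$)
$R{\left(19 \right)} 41 = 19 \left(49 + 2 \cdot 19\right) 41 = 19 \left(49 + 38\right) 41 = 19 \cdot 87 \cdot 41 = 1653 \cdot 41 = 67773$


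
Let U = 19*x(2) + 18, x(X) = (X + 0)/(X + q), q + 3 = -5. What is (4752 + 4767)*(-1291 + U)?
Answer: -12177974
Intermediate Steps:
q = -8 (q = -3 - 5 = -8)
x(X) = X/(-8 + X) (x(X) = (X + 0)/(X - 8) = X/(-8 + X))
U = 35/3 (U = 19*(2/(-8 + 2)) + 18 = 19*(2/(-6)) + 18 = 19*(2*(-⅙)) + 18 = 19*(-⅓) + 18 = -19/3 + 18 = 35/3 ≈ 11.667)
(4752 + 4767)*(-1291 + U) = (4752 + 4767)*(-1291 + 35/3) = 9519*(-3838/3) = -12177974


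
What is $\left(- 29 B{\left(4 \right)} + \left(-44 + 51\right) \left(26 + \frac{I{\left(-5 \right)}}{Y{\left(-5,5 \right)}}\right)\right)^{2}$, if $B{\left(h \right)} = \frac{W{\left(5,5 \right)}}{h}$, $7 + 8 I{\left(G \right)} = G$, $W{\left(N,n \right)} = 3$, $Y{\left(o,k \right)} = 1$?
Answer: $\frac{358801}{16} \approx 22425.0$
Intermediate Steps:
$I{\left(G \right)} = - \frac{7}{8} + \frac{G}{8}$
$B{\left(h \right)} = \frac{3}{h}$
$\left(- 29 B{\left(4 \right)} + \left(-44 + 51\right) \left(26 + \frac{I{\left(-5 \right)}}{Y{\left(-5,5 \right)}}\right)\right)^{2} = \left(- 29 \cdot \frac{3}{4} + \left(-44 + 51\right) \left(26 + \frac{- \frac{7}{8} + \frac{1}{8} \left(-5\right)}{1}\right)\right)^{2} = \left(- 29 \cdot 3 \cdot \frac{1}{4} + 7 \left(26 + \left(- \frac{7}{8} - \frac{5}{8}\right) 1\right)\right)^{2} = \left(\left(-29\right) \frac{3}{4} + 7 \left(26 - \frac{3}{2}\right)\right)^{2} = \left(- \frac{87}{4} + 7 \left(26 - \frac{3}{2}\right)\right)^{2} = \left(- \frac{87}{4} + 7 \cdot \frac{49}{2}\right)^{2} = \left(- \frac{87}{4} + \frac{343}{2}\right)^{2} = \left(\frac{599}{4}\right)^{2} = \frac{358801}{16}$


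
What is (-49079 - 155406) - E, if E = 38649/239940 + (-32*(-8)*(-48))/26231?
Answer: -428999761019033/2097955380 ≈ -2.0448e+5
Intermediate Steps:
E = -644860267/2097955380 (E = 38649*(1/239940) + (256*(-48))*(1/26231) = 12883/79980 - 12288*1/26231 = 12883/79980 - 12288/26231 = -644860267/2097955380 ≈ -0.30738)
(-49079 - 155406) - E = (-49079 - 155406) - 1*(-644860267/2097955380) = -204485 + 644860267/2097955380 = -428999761019033/2097955380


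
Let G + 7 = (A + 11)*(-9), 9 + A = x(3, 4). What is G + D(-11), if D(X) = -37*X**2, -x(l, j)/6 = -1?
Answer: -4556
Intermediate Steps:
x(l, j) = 6 (x(l, j) = -6*(-1) = 6)
A = -3 (A = -9 + 6 = -3)
G = -79 (G = -7 + (-3 + 11)*(-9) = -7 + 8*(-9) = -7 - 72 = -79)
G + D(-11) = -79 - 37*(-11)**2 = -79 - 37*121 = -79 - 4477 = -4556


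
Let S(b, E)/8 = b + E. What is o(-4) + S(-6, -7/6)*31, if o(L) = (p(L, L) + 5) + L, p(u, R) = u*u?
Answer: -5281/3 ≈ -1760.3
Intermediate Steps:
p(u, R) = u**2
o(L) = 5 + L + L**2 (o(L) = (L**2 + 5) + L = (5 + L**2) + L = 5 + L + L**2)
S(b, E) = 8*E + 8*b (S(b, E) = 8*(b + E) = 8*(E + b) = 8*E + 8*b)
o(-4) + S(-6, -7/6)*31 = (5 - 4 + (-4)**2) + (8*(-7/6) + 8*(-6))*31 = (5 - 4 + 16) + (8*(-7*1/6) - 48)*31 = 17 + (8*(-7/6) - 48)*31 = 17 + (-28/3 - 48)*31 = 17 - 172/3*31 = 17 - 5332/3 = -5281/3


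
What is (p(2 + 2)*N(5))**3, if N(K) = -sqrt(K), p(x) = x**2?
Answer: -20480*sqrt(5) ≈ -45795.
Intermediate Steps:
(p(2 + 2)*N(5))**3 = ((2 + 2)**2*(-sqrt(5)))**3 = (4**2*(-sqrt(5)))**3 = (16*(-sqrt(5)))**3 = (-16*sqrt(5))**3 = -20480*sqrt(5)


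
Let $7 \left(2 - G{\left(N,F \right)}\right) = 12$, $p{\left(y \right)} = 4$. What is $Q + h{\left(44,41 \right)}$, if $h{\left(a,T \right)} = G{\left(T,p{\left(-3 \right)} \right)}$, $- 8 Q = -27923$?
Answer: $\frac{195477}{56} \approx 3490.7$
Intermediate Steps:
$Q = \frac{27923}{8}$ ($Q = \left(- \frac{1}{8}\right) \left(-27923\right) = \frac{27923}{8} \approx 3490.4$)
$G{\left(N,F \right)} = \frac{2}{7}$ ($G{\left(N,F \right)} = 2 - \frac{12}{7} = \frac{2}{7}$)
$h{\left(a,T \right)} = \frac{2}{7}$
$Q + h{\left(44,41 \right)} = \frac{27923}{8} + \frac{2}{7} = \frac{195477}{56}$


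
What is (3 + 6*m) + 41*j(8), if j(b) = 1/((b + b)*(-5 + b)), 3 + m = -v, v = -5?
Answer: 761/48 ≈ 15.854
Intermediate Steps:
m = 2 (m = -3 - 1*(-5) = -3 + 5 = 2)
j(b) = 1/(2*b*(-5 + b)) (j(b) = 1/((2*b)*(-5 + b)) = 1/(2*b*(-5 + b)))
(3 + 6*m) + 41*j(8) = (3 + 6*2) + 41*((1/2)/(8*(-5 + 8))) = (3 + 12) + 41*((1/2)*(1/8)/3) = 15 + 41*((1/2)*(1/8)*(1/3)) = 15 + 41*(1/48) = 15 + 41/48 = 761/48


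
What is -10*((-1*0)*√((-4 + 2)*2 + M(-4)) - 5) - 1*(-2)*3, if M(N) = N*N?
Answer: 56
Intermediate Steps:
M(N) = N²
-10*((-1*0)*√((-4 + 2)*2 + M(-4)) - 5) - 1*(-2)*3 = -10*((-1*0)*√((-4 + 2)*2 + (-4)²) - 5) - 1*(-2)*3 = -10*(0*√(-2*2 + 16) - 5) + 2*3 = -10*(0*√(-4 + 16) - 5) + 6 = -10*(0*√12 - 5) + 6 = -10*(0*(2*√3) - 5) + 6 = -10*(0 - 5) + 6 = -10*(-5) + 6 = 50 + 6 = 56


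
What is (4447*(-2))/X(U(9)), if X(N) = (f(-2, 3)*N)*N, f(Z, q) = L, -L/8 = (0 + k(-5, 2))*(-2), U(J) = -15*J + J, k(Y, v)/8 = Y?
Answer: 4447/5080320 ≈ 0.00087534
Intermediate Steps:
k(Y, v) = 8*Y
U(J) = -14*J
L = -640 (L = -8*(0 + 8*(-5))*(-2) = -8*(0 - 40)*(-2) = -(-320)*(-2) = -8*80 = -640)
f(Z, q) = -640
X(N) = -640*N² (X(N) = (-640*N)*N = -640*N²)
(4447*(-2))/X(U(9)) = (4447*(-2))/((-640*(-14*9)²)) = -8894/((-640*(-126)²)) = -8894/((-640*15876)) = -8894/(-10160640) = -8894*(-1/10160640) = 4447/5080320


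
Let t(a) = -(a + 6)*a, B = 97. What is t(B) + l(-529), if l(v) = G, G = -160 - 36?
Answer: -10187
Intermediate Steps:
G = -196
t(a) = -a*(6 + a) (t(a) = -(6 + a)*a = -a*(6 + a))
l(v) = -196
t(B) + l(-529) = -1*97*(6 + 97) - 196 = -1*97*103 - 196 = -9991 - 196 = -10187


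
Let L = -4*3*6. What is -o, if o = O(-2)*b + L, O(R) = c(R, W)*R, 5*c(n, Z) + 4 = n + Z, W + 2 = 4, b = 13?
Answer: 256/5 ≈ 51.200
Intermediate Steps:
W = 2 (W = -2 + 4 = 2)
c(n, Z) = -⅘ + Z/5 + n/5 (c(n, Z) = -⅘ + (n + Z)/5 = -⅘ + (Z + n)/5 = -⅘ + (Z/5 + n/5) = -⅘ + Z/5 + n/5)
O(R) = R*(-⅖ + R/5) (O(R) = (-⅘ + (⅕)*2 + R/5)*R = (-⅘ + ⅖ + R/5)*R = (-⅖ + R/5)*R = R*(-⅖ + R/5))
L = -72 (L = -12*6 = -72)
o = -256/5 (o = ((⅕)*(-2)*(-2 - 2))*13 - 72 = ((⅕)*(-2)*(-4))*13 - 72 = (8/5)*13 - 72 = 104/5 - 72 = -256/5 ≈ -51.200)
-o = -1*(-256/5) = 256/5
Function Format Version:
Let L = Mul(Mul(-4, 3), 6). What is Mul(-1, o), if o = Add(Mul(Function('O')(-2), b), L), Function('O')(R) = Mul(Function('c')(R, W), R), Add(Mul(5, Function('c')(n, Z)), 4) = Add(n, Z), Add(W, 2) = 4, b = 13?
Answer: Rational(256, 5) ≈ 51.200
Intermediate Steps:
W = 2 (W = Add(-2, 4) = 2)
Function('c')(n, Z) = Add(Rational(-4, 5), Mul(Rational(1, 5), Z), Mul(Rational(1, 5), n)) (Function('c')(n, Z) = Add(Rational(-4, 5), Mul(Rational(1, 5), Add(n, Z))) = Add(Rational(-4, 5), Mul(Rational(1, 5), Add(Z, n))) = Add(Rational(-4, 5), Add(Mul(Rational(1, 5), Z), Mul(Rational(1, 5), n))) = Add(Rational(-4, 5), Mul(Rational(1, 5), Z), Mul(Rational(1, 5), n)))
Function('O')(R) = Mul(R, Add(Rational(-2, 5), Mul(Rational(1, 5), R))) (Function('O')(R) = Mul(Add(Rational(-4, 5), Mul(Rational(1, 5), 2), Mul(Rational(1, 5), R)), R) = Mul(Add(Rational(-4, 5), Rational(2, 5), Mul(Rational(1, 5), R)), R) = Mul(Add(Rational(-2, 5), Mul(Rational(1, 5), R)), R) = Mul(R, Add(Rational(-2, 5), Mul(Rational(1, 5), R))))
L = -72 (L = Mul(-12, 6) = -72)
o = Rational(-256, 5) (o = Add(Mul(Mul(Rational(1, 5), -2, Add(-2, -2)), 13), -72) = Add(Mul(Mul(Rational(1, 5), -2, -4), 13), -72) = Add(Mul(Rational(8, 5), 13), -72) = Add(Rational(104, 5), -72) = Rational(-256, 5) ≈ -51.200)
Mul(-1, o) = Mul(-1, Rational(-256, 5)) = Rational(256, 5)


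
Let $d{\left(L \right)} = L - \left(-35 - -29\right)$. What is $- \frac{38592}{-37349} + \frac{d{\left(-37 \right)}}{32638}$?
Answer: $\frac{1258407877}{1218996662} \approx 1.0323$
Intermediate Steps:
$d{\left(L \right)} = 6 + L$ ($d{\left(L \right)} = L - \left(-35 + 29\right) = L - -6 = L + 6 = 6 + L$)
$- \frac{38592}{-37349} + \frac{d{\left(-37 \right)}}{32638} = - \frac{38592}{-37349} + \frac{6 - 37}{32638} = \left(-38592\right) \left(- \frac{1}{37349}\right) - \frac{31}{32638} = \frac{38592}{37349} - \frac{31}{32638} = \frac{1258407877}{1218996662}$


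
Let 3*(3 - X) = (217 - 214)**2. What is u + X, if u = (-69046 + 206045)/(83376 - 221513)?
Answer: -136999/138137 ≈ -0.99176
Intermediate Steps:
u = -136999/138137 (u = 136999/(-138137) = 136999*(-1/138137) = -136999/138137 ≈ -0.99176)
X = 0 (X = 3 - (217 - 214)**2/3 = 3 - 1/3*3**2 = 3 - 1/3*9 = 3 - 3 = 0)
u + X = -136999/138137 + 0 = -136999/138137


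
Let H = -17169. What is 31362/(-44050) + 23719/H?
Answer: -791638064/378147225 ≈ -2.0935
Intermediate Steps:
31362/(-44050) + 23719/H = 31362/(-44050) + 23719/(-17169) = 31362*(-1/44050) + 23719*(-1/17169) = -15681/22025 - 23719/17169 = -791638064/378147225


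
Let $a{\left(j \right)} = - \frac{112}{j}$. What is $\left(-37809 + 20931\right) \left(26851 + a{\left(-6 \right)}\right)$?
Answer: $-453506234$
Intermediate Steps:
$\left(-37809 + 20931\right) \left(26851 + a{\left(-6 \right)}\right) = \left(-37809 + 20931\right) \left(26851 - \frac{112}{-6}\right) = - 16878 \left(26851 - - \frac{56}{3}\right) = - 16878 \left(26851 + \frac{56}{3}\right) = \left(-16878\right) \frac{80609}{3} = -453506234$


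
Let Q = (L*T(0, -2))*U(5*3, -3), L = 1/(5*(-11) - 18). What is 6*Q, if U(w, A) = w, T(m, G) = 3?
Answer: -270/73 ≈ -3.6986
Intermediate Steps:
L = -1/73 (L = 1/(-55 - 18) = 1/(-73) = -1/73 ≈ -0.013699)
Q = -45/73 (Q = (-1/73*3)*(5*3) = -3/73*15 = -45/73 ≈ -0.61644)
6*Q = 6*(-45/73) = -270/73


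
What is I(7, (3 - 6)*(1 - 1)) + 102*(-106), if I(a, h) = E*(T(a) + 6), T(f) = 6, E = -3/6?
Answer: -10818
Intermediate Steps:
E = -½ (E = -3*⅙ = -½ ≈ -0.50000)
I(a, h) = -6 (I(a, h) = -(6 + 6)/2 = -½*12 = -6)
I(7, (3 - 6)*(1 - 1)) + 102*(-106) = -6 + 102*(-106) = -6 - 10812 = -10818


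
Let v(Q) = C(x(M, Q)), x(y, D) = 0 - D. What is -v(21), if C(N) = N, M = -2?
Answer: 21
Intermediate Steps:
x(y, D) = -D
v(Q) = -Q
-v(21) = -(-1)*21 = -1*(-21) = 21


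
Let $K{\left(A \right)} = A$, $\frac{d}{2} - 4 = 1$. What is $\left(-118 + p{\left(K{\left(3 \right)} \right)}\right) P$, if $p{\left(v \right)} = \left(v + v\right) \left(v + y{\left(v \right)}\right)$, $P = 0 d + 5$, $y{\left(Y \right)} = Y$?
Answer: $-410$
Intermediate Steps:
$d = 10$ ($d = 8 + 2 \cdot 1 = 8 + 2 = 10$)
$P = 5$ ($P = 0 \cdot 10 + 5 = 0 + 5 = 5$)
$p{\left(v \right)} = 4 v^{2}$ ($p{\left(v \right)} = \left(v + v\right) \left(v + v\right) = 2 v 2 v = 4 v^{2}$)
$\left(-118 + p{\left(K{\left(3 \right)} \right)}\right) P = \left(-118 + 4 \cdot 3^{2}\right) 5 = \left(-118 + 4 \cdot 9\right) 5 = \left(-118 + 36\right) 5 = \left(-82\right) 5 = -410$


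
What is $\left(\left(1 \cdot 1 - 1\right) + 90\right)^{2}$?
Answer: $8100$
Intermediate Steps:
$\left(\left(1 \cdot 1 - 1\right) + 90\right)^{2} = \left(\left(1 - 1\right) + 90\right)^{2} = \left(0 + 90\right)^{2} = 90^{2} = 8100$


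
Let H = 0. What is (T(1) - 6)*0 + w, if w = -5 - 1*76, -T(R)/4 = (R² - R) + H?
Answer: -81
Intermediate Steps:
T(R) = -4*R² + 4*R (T(R) = -4*((R² - R) + 0) = -4*(R² - R) = -4*R² + 4*R)
w = -81 (w = -5 - 76 = -81)
(T(1) - 6)*0 + w = (4*1*(1 - 1*1) - 6)*0 - 81 = (4*1*(1 - 1) - 6)*0 - 81 = (4*1*0 - 6)*0 - 81 = (0 - 6)*0 - 81 = -6*0 - 81 = 0 - 81 = -81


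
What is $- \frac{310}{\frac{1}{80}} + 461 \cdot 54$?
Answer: $94$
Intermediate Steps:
$- \frac{310}{\frac{1}{80}} + 461 \cdot 54 = - 310 \frac{1}{\frac{1}{80}} + 24894 = \left(-310\right) 80 + 24894 = -24800 + 24894 = 94$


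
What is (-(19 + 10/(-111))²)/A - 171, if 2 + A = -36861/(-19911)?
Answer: 27161799820/12160827 ≈ 2233.5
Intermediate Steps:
A = -987/6637 (A = -2 - 36861/(-19911) = -2 - 36861*(-1/19911) = -2 + 12287/6637 = -987/6637 ≈ -0.14871)
(-(19 + 10/(-111))²)/A - 171 = (-(19 + 10/(-111))²)/(-987/6637) - 171 = -(19 + 10*(-1/111))²*(-6637/987) - 171 = -(19 - 10/111)²*(-6637/987) - 171 = -(2099/111)²*(-6637/987) - 171 = -1*4405801/12321*(-6637/987) - 171 = -4405801/12321*(-6637/987) - 171 = 29241301237/12160827 - 171 = 27161799820/12160827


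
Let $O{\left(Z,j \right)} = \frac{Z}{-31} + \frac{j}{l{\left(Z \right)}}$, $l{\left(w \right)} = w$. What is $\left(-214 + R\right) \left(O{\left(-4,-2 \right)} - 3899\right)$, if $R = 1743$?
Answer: $- \frac{369557771}{62} \approx -5.9606 \cdot 10^{6}$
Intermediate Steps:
$O{\left(Z,j \right)} = - \frac{Z}{31} + \frac{j}{Z}$ ($O{\left(Z,j \right)} = \frac{Z}{-31} + \frac{j}{Z} = Z \left(- \frac{1}{31}\right) + \frac{j}{Z} = - \frac{Z}{31} + \frac{j}{Z}$)
$\left(-214 + R\right) \left(O{\left(-4,-2 \right)} - 3899\right) = \left(-214 + 1743\right) \left(\left(\left(- \frac{1}{31}\right) \left(-4\right) - \frac{2}{-4}\right) - 3899\right) = 1529 \left(\left(\frac{4}{31} - - \frac{1}{2}\right) - 3899\right) = 1529 \left(\left(\frac{4}{31} + \frac{1}{2}\right) - 3899\right) = 1529 \left(\frac{39}{62} - 3899\right) = 1529 \left(- \frac{241699}{62}\right) = - \frac{369557771}{62}$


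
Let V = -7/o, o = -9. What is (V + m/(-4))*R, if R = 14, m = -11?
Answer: 889/18 ≈ 49.389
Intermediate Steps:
V = 7/9 (V = -7/(-9) = -7*(-⅑) = 7/9 ≈ 0.77778)
(V + m/(-4))*R = (7/9 - 11/(-4))*14 = (7/9 - 11*(-¼))*14 = (7/9 + 11/4)*14 = (127/36)*14 = 889/18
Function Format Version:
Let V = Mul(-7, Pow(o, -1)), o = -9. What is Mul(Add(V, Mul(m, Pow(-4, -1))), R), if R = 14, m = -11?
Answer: Rational(889, 18) ≈ 49.389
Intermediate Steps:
V = Rational(7, 9) (V = Mul(-7, Pow(-9, -1)) = Mul(-7, Rational(-1, 9)) = Rational(7, 9) ≈ 0.77778)
Mul(Add(V, Mul(m, Pow(-4, -1))), R) = Mul(Add(Rational(7, 9), Mul(-11, Pow(-4, -1))), 14) = Mul(Add(Rational(7, 9), Mul(-11, Rational(-1, 4))), 14) = Mul(Add(Rational(7, 9), Rational(11, 4)), 14) = Mul(Rational(127, 36), 14) = Rational(889, 18)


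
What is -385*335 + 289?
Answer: -128686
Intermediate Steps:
-385*335 + 289 = -128975 + 289 = -128686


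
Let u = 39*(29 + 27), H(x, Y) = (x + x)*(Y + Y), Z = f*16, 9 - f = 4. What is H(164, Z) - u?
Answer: 50296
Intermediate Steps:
f = 5 (f = 9 - 1*4 = 9 - 4 = 5)
Z = 80 (Z = 5*16 = 80)
H(x, Y) = 4*Y*x (H(x, Y) = (2*x)*(2*Y) = 4*Y*x)
u = 2184 (u = 39*56 = 2184)
H(164, Z) - u = 4*80*164 - 1*2184 = 52480 - 2184 = 50296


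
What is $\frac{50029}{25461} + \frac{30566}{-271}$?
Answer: $- \frac{764683067}{6899931} \approx -110.82$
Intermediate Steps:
$\frac{50029}{25461} + \frac{30566}{-271} = 50029 \cdot \frac{1}{25461} + 30566 \left(- \frac{1}{271}\right) = \frac{50029}{25461} - \frac{30566}{271} = - \frac{764683067}{6899931}$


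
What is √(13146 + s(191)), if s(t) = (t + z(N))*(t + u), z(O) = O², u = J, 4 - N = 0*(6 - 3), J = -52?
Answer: √41919 ≈ 204.74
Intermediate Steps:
N = 4 (N = 4 - 0*(6 - 3) = 4 - 0*3 = 4 - 1*0 = 4 + 0 = 4)
u = -52
s(t) = (-52 + t)*(16 + t) (s(t) = (t + 4²)*(t - 52) = (t + 16)*(-52 + t) = (16 + t)*(-52 + t) = (-52 + t)*(16 + t))
√(13146 + s(191)) = √(13146 + (-832 + 191² - 36*191)) = √(13146 + (-832 + 36481 - 6876)) = √(13146 + 28773) = √41919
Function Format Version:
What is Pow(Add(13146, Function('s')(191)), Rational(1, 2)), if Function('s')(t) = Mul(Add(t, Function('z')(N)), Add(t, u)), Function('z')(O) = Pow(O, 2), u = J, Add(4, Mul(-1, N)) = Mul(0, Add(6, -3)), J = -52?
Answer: Pow(41919, Rational(1, 2)) ≈ 204.74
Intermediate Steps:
N = 4 (N = Add(4, Mul(-1, Mul(0, Add(6, -3)))) = Add(4, Mul(-1, Mul(0, 3))) = Add(4, Mul(-1, 0)) = Add(4, 0) = 4)
u = -52
Function('s')(t) = Mul(Add(-52, t), Add(16, t)) (Function('s')(t) = Mul(Add(t, Pow(4, 2)), Add(t, -52)) = Mul(Add(t, 16), Add(-52, t)) = Mul(Add(16, t), Add(-52, t)) = Mul(Add(-52, t), Add(16, t)))
Pow(Add(13146, Function('s')(191)), Rational(1, 2)) = Pow(Add(13146, Add(-832, Pow(191, 2), Mul(-36, 191))), Rational(1, 2)) = Pow(Add(13146, Add(-832, 36481, -6876)), Rational(1, 2)) = Pow(Add(13146, 28773), Rational(1, 2)) = Pow(41919, Rational(1, 2))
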